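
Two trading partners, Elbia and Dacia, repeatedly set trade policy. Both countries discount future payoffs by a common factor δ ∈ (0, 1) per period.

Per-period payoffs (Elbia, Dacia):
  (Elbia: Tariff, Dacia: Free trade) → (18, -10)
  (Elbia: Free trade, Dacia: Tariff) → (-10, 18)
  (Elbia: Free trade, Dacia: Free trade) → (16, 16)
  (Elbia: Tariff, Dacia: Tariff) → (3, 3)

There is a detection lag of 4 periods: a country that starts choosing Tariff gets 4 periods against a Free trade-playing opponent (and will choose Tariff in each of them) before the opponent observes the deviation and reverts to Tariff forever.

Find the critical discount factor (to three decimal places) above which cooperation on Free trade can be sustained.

0.604

The best deviation is to choose Tariff for all 4 undetected periods, earning 18 each, then 3 forever once detected.
Deviation value: 18(1−δ^4)/(1−δ) + 3δ^4/(1−δ); cooperation value: 16/(1−δ).
IC: 16 ≥ 18(1−δ^4) + 3δ^4 = 18 − 15δ^4.
So δ^4 ≥ 2/15, giving δ ≥ (2/15)^(1/4) ≈ 0.604.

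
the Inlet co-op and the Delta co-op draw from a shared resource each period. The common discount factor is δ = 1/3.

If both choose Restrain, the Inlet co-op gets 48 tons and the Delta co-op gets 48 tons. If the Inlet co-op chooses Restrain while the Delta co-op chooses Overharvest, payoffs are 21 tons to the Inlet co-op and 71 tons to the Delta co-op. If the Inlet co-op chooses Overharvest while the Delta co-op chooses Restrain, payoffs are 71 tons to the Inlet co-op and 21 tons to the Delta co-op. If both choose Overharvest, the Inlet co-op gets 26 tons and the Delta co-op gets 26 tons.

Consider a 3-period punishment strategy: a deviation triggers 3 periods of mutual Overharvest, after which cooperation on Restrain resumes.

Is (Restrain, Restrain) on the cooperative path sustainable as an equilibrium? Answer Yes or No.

No

Comparing payoff streams over the 4 periods until play realigns: cooperate → 48(1+δ+…+δ^3); deviate → 71 + 26(δ+…+δ^3).
Cooperation is sustained iff (48−26)(δ+…+δ^3) ≥ 71−48.
δ+…+δ^3 = 1/3·(1−(1/3)^3)/(1−1/3) = 0.4815, and (71−48)/(48−26) = 1.0455.
0.4815 < 1.0455, so cooperation is not sustainable.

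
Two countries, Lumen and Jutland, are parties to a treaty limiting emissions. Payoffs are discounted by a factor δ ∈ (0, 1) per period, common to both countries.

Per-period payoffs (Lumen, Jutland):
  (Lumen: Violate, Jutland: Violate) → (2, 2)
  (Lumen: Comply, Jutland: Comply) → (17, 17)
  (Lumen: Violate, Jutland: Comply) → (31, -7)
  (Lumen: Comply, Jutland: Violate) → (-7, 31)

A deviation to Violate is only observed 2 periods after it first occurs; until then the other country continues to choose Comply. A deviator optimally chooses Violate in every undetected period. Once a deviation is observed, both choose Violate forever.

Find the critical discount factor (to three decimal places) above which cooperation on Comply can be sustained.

Deviating for the 2 undetected periods gains 31−17 = 14 per period over cooperation, then loses 17−2 = 15 per period forever once punishment starts.
Gain: 14(1 + δ + … + δ^1); loss: 15·δ^2/(1−δ).
No profitable deviation ⇔ 14(1−δ^2) ≤ 15·δ^2, i.e. δ^2 ≥ 14/(14+15) = 14/29.
Hence δ ≥ (14/29)^(1/2) ≈ 0.695.

0.695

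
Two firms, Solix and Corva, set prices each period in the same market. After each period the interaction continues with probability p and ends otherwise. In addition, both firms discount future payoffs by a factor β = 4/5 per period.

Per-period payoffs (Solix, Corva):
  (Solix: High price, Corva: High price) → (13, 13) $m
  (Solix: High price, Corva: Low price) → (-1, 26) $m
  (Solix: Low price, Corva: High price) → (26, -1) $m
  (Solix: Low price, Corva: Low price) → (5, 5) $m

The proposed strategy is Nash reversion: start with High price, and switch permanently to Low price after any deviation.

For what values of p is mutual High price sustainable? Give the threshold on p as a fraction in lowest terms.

With continuation probability p and discount β, the effective per-period discount factor is βp.
Grim-trigger IC: βp ≥ (26−13)/(26−5) = 13/21.
So p ≥ (13/21)/(4/5) = 65/84.

65/84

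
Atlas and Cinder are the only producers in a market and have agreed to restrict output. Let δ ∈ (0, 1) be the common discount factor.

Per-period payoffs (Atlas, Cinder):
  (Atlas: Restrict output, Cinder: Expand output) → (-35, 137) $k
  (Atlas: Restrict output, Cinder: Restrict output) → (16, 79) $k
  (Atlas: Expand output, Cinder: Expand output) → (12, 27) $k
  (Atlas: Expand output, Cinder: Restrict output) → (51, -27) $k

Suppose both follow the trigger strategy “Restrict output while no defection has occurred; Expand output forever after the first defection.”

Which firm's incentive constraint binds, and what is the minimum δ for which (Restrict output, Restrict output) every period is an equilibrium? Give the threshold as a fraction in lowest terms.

Atlas: cooperation gives 16 each period; deviation gives 51 once then 12 forever.
  16/(1−δ) ≥ 51 + 12δ/(1−δ) ⇒ δ ≥ 35/39.
Cinder: cooperation gives 79 each period; deviation gives 137 once then 27 forever.
  δ ≥ 58/110 = 29/55.
Both must hold, so the binding constraint is Atlas's: δ ≥ 35/39.

Atlas; δ ≥ 35/39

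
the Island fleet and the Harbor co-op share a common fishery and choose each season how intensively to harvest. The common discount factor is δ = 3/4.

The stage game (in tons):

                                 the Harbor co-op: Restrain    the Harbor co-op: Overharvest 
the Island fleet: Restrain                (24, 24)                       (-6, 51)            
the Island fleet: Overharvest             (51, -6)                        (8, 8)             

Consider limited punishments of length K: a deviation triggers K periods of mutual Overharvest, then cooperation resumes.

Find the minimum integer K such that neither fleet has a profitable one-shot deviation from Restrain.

3

IC: δ(1−δ^K)/(1−δ) ≥ (51−24)/(24−8) = 27/16.
With δ = 3/4: need 1 − δ^K ≥ 27/16·(1−3/4)/(3/4), i.e. δ^K ≤ 0.4375.
Since (3/4)^2 = 0.5625 and (3/4)^3 = 0.4219, the smallest such K is 3.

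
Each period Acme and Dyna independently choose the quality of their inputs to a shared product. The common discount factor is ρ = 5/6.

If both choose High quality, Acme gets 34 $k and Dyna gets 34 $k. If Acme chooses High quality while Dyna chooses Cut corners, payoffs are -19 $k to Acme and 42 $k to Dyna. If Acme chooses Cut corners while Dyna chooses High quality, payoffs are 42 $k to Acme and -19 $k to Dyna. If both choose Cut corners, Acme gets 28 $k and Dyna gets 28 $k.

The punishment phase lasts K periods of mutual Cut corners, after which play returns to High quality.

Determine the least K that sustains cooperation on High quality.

IC: ρ(1−ρ^K)/(1−ρ) ≥ (42−34)/(34−28) = 4/3.
With ρ = 5/6: need 1 − ρ^K ≥ 4/3·(1−5/6)/(5/6), i.e. ρ^K ≤ 0.7333.
Since (5/6)^1 = 0.8333 and (5/6)^2 = 0.6944, the smallest such K is 2.

2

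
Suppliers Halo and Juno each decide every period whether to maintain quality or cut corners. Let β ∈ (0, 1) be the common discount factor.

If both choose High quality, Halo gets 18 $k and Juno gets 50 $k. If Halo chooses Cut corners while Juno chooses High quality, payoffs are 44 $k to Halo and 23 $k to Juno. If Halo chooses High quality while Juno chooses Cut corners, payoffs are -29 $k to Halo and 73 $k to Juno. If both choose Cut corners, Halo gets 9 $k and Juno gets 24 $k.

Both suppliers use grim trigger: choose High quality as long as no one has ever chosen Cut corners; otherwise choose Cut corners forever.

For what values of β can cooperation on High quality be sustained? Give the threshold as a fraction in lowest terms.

26/35

Halo's threshold: (44−18)/(44−9) = 26/35.
Juno's threshold: (73−50)/(73−24) = 23/49.
26/35 > 23/49, so Halo binds and β* = 26/35.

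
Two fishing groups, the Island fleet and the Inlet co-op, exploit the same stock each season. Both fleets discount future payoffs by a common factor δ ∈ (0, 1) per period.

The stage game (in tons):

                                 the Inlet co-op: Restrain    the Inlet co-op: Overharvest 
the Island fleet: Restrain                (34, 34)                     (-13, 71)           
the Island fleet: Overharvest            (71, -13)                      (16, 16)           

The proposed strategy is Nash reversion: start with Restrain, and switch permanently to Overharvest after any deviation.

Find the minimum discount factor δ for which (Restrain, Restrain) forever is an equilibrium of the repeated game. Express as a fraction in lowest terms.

One-period gain from deviating is 71 − 34 = 37. The loss is 34 − 16 = 18 in every subsequent period, with present value 18·δ/(1−δ).
Deviation is unprofitable when 18·δ/(1−δ) ≥ 37, i.e. δ/(1−δ) ≥ 37/18.
Equivalently δ ≥ 37/(37+18) = 37/55.

37/55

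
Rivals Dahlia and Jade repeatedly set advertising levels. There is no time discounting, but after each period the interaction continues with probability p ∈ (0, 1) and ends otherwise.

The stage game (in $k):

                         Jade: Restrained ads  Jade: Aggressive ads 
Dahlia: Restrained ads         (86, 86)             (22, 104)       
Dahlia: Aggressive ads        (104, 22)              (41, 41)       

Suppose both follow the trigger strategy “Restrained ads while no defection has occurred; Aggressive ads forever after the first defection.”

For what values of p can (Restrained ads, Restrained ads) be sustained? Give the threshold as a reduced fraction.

With no time discounting, the continuation probability p plays the role of the discount factor.
Grim-trigger IC: 86/(1−p) ≥ 104 + 41p/(1−p) ⇒ p ≥ (104−86)/(104−41) = 2/7.

2/7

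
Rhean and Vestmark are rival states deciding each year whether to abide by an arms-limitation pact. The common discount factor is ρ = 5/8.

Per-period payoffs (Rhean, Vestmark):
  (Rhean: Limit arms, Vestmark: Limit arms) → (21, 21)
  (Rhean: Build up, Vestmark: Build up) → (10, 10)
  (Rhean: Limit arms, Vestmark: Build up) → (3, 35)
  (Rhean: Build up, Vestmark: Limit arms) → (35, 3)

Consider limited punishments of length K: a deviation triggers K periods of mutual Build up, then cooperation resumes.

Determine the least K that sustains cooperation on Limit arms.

4

Need Σ_{k=1}^{K} ρ^k ≥ (35−21)/(21−10) = 1.2727 at ρ = 5/8.
At K = 3 the sum is 1.2598 < 1.2727; at K = 4 it is 1.4124 ≥ 1.2727.
So the minimum punishment length is K = 4.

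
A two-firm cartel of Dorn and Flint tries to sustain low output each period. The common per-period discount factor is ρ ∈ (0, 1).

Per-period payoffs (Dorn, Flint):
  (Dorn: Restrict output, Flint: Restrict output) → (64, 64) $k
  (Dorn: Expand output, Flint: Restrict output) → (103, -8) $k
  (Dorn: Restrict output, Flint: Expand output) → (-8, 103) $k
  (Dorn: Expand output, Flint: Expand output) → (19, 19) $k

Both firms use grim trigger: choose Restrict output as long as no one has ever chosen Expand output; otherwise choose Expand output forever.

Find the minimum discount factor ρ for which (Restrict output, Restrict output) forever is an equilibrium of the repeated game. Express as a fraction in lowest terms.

Cooperation forever yields 64 each period: 64/(1−ρ).
Deviating yields 103 once, then 19 forever: 103 + 19ρ/(1−ρ).
No profitable deviation requires 64/(1−ρ) ≥ 103 + 19ρ/(1−ρ).
Multiplying by (1−ρ): 64 ≥ 103(1−ρ) + 19ρ = 103 − 84ρ.
So 84ρ ≥ 39, i.e. ρ ≥ 39/84 = 13/28.

13/28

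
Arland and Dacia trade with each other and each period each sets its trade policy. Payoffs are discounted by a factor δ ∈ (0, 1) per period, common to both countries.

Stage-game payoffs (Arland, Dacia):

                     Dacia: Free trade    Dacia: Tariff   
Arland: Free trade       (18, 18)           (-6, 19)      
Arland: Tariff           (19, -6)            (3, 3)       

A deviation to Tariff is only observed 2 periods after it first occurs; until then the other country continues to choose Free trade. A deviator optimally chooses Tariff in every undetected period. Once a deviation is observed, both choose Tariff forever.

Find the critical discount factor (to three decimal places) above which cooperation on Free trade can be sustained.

0.250

Deviating for the 2 undetected periods gains 19−18 = 1 per period over cooperation, then loses 18−3 = 15 per period forever once punishment starts.
Gain: 1(1 + δ + … + δ^1); loss: 15·δ^2/(1−δ).
No profitable deviation ⇔ 1(1−δ^2) ≤ 15·δ^2, i.e. δ^2 ≥ 1/(1+15) = 1/16.
Hence δ ≥ (1/16)^(1/2) ≈ 0.250.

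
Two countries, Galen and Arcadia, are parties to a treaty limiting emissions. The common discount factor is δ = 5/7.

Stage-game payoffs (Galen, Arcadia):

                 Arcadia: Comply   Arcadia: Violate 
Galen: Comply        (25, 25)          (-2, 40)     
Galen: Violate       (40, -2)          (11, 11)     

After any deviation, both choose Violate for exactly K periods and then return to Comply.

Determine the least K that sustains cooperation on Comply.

No profitable deviation requires (25−11)(δ+…+δ^K) ≥ 40−25, i.e. δ+…+δ^K ≥ 15/14 ≈ 1.0714.
With δ = 5/7, the partial sums are K=1: 0.7143, K=2: 1.2245.
K = 2 is the first length at which the sum reaches 1.0714.

2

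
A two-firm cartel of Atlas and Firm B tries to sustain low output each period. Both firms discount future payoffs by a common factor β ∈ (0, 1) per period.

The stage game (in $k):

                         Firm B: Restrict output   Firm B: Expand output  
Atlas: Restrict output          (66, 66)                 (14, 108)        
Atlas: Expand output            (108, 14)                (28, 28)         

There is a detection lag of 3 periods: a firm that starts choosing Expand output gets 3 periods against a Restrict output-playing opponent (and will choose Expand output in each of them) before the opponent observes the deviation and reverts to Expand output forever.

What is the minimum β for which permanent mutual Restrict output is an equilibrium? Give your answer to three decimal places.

0.807

The best deviation is to choose Expand output for all 3 undetected periods, earning 108 each, then 28 forever once detected.
Deviation value: 108(1−β^3)/(1−β) + 28β^3/(1−β); cooperation value: 66/(1−β).
IC: 66 ≥ 108(1−β^3) + 28β^3 = 108 − 80β^3.
So β^3 ≥ 42/80 = 21/40, giving β ≥ (21/40)^(1/3) ≈ 0.807.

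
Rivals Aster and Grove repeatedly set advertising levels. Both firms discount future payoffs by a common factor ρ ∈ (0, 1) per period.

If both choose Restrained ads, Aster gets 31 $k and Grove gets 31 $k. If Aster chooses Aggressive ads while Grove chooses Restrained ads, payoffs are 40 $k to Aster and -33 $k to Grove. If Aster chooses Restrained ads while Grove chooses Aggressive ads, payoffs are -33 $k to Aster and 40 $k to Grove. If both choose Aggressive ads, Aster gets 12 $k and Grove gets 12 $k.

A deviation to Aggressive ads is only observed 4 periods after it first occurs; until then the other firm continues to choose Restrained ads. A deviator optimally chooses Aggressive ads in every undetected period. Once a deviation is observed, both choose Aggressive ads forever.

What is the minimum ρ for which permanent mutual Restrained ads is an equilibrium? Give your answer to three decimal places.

0.753

A deviator earns 40 for 4 periods, then 12 forever; cooperating earns 31 forever. Multiplying the IC by (1−ρ):
31 ≥ 40(1−ρ^4) + 12ρ^4, so 28·ρ^4 ≥ 9 and ρ^4 ≥ 9/28.
ρ ≥ (9/28)^(1/4) ≈ 0.753.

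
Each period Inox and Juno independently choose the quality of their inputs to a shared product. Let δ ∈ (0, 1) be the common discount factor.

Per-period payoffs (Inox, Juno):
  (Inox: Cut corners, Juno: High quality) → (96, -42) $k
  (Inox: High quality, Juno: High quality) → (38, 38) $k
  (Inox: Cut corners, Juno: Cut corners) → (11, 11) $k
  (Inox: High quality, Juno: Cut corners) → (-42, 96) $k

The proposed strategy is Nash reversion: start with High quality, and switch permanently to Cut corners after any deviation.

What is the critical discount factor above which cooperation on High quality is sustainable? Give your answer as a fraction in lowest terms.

38/(1−δ) ≥ 96 + 11δ/(1−δ)
38 ≥ 96 − 85δ
δ ≥ 58/85.

58/85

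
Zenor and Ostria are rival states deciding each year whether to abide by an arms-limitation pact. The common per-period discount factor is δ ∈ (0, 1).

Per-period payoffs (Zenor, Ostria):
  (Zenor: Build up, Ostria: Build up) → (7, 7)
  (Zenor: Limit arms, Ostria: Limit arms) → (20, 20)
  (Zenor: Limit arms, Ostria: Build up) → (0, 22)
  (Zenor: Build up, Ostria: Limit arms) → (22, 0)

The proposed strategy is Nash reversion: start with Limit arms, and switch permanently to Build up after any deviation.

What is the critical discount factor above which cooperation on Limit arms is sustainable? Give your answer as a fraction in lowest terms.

2/15

20/(1−δ) ≥ 22 + 7δ/(1−δ)
20 ≥ 22 − 15δ
δ ≥ 2/15.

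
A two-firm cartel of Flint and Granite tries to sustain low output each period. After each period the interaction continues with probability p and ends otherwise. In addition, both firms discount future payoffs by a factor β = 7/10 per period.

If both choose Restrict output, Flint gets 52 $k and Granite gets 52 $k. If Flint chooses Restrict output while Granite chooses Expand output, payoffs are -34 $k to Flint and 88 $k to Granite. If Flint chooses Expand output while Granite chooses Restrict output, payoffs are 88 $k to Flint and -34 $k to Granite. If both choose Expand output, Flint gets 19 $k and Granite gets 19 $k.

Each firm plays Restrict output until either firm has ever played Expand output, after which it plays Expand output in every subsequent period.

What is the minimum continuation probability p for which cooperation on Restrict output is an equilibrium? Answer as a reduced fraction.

120/161

With continuation probability p and discount β, the effective per-period discount factor is βp.
Grim-trigger IC: βp ≥ (88−52)/(88−19) = 12/23.
So p ≥ (12/23)/(7/10) = 120/161.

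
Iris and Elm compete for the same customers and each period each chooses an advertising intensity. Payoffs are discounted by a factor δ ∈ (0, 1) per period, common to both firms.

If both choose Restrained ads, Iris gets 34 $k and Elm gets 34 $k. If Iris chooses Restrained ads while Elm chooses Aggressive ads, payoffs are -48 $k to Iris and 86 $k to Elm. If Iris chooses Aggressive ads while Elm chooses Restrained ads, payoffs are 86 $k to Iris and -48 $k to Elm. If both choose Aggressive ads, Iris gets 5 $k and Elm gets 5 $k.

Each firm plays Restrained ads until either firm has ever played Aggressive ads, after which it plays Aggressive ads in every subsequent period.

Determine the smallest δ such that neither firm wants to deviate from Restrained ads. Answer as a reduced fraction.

Cooperation forever yields 34 each period: 34/(1−δ).
Deviating yields 86 once, then 5 forever: 86 + 5δ/(1−δ).
No profitable deviation requires 34/(1−δ) ≥ 86 + 5δ/(1−δ).
Multiplying by (1−δ): 34 ≥ 86(1−δ) + 5δ = 86 − 81δ.
So 81δ ≥ 52, i.e. δ ≥ 52/81.

52/81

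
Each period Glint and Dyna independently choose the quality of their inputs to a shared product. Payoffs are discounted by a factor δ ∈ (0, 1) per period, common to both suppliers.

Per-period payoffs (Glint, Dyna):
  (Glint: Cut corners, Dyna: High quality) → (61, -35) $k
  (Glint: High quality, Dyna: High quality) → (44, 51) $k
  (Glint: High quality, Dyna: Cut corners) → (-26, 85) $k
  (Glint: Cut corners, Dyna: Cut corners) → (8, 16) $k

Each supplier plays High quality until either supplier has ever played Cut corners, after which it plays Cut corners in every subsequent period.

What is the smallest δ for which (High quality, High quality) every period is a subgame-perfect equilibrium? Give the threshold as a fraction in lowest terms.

34/69

Glint: cooperation gives 44 each period; deviation gives 61 once then 8 forever.
  44/(1−δ) ≥ 61 + 8δ/(1−δ) ⇒ δ ≥ 17/53.
Dyna: cooperation gives 51 each period; deviation gives 85 once then 16 forever.
  δ ≥ 34/69.
Both must hold, so the binding constraint is Dyna's: δ ≥ 34/69.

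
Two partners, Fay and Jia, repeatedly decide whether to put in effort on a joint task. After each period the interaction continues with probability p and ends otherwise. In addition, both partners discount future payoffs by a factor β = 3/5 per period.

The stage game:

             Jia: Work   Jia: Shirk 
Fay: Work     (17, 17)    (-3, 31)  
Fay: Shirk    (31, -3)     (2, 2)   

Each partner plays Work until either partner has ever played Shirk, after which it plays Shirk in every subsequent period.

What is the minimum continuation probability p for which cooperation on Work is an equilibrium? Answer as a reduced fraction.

70/87

Expected continuation weight on next period's payoff is β·p = 3/5·p, which plays the role of the discount factor.
Cooperation requires 3/5·p ≥ (31−17)/(31−2) = 14/29, hence p ≥ 70/87.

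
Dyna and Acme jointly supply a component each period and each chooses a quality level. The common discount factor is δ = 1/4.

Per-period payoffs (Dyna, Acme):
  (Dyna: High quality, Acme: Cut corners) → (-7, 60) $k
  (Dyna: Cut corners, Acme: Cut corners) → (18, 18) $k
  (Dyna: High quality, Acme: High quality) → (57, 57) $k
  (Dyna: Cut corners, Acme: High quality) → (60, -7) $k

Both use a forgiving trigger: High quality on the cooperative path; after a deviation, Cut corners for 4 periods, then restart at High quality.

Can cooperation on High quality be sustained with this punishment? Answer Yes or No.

Yes

A one-shot deviation gives 60 now, then 18 for 4 periods, then back to 57.
Gain from deviating: (60−57) today; loss: (57−18) in each of the next 4 periods.
No-deviation condition: (57−18)(δ+…+δ^4) ≥ 60−57, i.e. δ+…+δ^4 ≥ 1/13.
At δ = 1/4: δ+…+δ^4 = 0.3320 ≥ 0.0769.
So cooperation is sustainable.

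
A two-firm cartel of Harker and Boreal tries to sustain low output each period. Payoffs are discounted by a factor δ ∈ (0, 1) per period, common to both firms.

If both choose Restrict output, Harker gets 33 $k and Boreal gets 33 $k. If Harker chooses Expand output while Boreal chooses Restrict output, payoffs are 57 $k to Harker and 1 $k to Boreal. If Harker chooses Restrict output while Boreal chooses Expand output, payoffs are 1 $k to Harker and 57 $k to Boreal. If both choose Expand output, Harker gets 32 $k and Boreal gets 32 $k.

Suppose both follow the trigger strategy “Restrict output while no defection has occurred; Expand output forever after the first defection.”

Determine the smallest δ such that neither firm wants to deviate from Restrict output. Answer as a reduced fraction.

24/25

Cooperation forever yields 33 each period: 33/(1−δ).
Deviating yields 57 once, then 32 forever: 57 + 32δ/(1−δ).
No profitable deviation requires 33/(1−δ) ≥ 57 + 32δ/(1−δ).
Multiplying by (1−δ): 33 ≥ 57(1−δ) + 32δ = 57 − 25δ.
So 25δ ≥ 24, i.e. δ ≥ 24/25.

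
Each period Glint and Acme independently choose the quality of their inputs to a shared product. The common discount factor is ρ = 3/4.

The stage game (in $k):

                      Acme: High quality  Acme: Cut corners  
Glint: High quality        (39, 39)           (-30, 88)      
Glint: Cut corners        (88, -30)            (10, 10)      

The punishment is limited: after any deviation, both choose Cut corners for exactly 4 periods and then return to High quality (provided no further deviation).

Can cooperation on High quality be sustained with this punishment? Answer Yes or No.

A one-shot deviation gives 88 now, then 10 for 4 periods, then back to 39.
Gain from deviating: (88−39) today; loss: (39−10) in each of the next 4 periods.
No-deviation condition: (39−10)(ρ+…+ρ^4) ≥ 88−39, i.e. ρ+…+ρ^4 ≥ 49/29.
At ρ = 3/4: ρ+…+ρ^4 = 2.0508 ≥ 1.6897.
So cooperation is sustainable.

Yes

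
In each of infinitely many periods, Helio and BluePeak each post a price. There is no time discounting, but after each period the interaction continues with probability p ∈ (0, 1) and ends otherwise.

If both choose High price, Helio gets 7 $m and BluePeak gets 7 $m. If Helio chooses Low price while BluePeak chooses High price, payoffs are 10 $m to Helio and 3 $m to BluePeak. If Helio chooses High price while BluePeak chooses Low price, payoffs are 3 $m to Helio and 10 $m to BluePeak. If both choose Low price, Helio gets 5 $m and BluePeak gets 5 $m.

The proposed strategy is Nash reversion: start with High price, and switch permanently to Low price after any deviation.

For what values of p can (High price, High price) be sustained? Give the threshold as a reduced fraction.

3/5

With no time discounting, the continuation probability p plays the role of the discount factor.
Grim-trigger IC: 7/(1−p) ≥ 10 + 5p/(1−p) ⇒ p ≥ (10−7)/(10−5) = 3/5.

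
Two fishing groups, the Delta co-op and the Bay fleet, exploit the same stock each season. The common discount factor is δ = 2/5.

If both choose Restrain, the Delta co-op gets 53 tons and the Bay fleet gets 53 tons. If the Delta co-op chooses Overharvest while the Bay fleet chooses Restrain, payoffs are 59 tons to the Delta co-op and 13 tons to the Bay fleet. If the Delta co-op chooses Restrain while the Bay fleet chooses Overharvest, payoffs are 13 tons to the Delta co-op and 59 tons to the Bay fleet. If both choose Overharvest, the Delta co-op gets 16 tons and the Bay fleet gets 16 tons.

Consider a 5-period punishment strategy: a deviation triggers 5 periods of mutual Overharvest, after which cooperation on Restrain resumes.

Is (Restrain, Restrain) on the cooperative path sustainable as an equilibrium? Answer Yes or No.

Yes

A one-shot deviation gives 59 now, then 16 for 5 periods, then back to 53.
Gain from deviating: (59−53) today; loss: (53−16) in each of the next 5 periods.
No-deviation condition: (53−16)(δ+…+δ^5) ≥ 59−53, i.e. δ+…+δ^5 ≥ 6/37.
At δ = 2/5: δ+…+δ^5 = 0.6598 ≥ 0.1622.
So cooperation is sustainable.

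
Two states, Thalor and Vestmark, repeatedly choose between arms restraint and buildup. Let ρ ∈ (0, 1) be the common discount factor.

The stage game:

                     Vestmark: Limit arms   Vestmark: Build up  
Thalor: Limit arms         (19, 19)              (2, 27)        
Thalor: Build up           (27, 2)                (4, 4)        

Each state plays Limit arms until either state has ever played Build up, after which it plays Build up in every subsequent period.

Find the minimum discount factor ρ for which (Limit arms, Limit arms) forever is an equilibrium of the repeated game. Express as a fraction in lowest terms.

Under grim trigger the critical discount factor is (T−C)/(T−P) with T = 27, C = 19, P = 4.
ρ* = (27−19)/(27−4) = 8/23.

8/23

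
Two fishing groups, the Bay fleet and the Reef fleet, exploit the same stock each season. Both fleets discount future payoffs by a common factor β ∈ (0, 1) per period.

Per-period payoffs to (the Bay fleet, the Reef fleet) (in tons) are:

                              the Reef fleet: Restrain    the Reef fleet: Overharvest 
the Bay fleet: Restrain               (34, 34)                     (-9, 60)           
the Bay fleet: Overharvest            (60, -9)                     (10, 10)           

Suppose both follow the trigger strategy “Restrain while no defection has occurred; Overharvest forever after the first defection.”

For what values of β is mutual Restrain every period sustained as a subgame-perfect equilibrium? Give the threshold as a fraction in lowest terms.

13/25

One-period gain from deviating is 60 − 34 = 26. The loss is 34 − 10 = 24 in every subsequent period, with present value 24·β/(1−β).
Deviation is unprofitable when 24·β/(1−β) ≥ 26, i.e. β/(1−β) ≥ 13/12.
Equivalently β ≥ 26/(26+24) = 13/25.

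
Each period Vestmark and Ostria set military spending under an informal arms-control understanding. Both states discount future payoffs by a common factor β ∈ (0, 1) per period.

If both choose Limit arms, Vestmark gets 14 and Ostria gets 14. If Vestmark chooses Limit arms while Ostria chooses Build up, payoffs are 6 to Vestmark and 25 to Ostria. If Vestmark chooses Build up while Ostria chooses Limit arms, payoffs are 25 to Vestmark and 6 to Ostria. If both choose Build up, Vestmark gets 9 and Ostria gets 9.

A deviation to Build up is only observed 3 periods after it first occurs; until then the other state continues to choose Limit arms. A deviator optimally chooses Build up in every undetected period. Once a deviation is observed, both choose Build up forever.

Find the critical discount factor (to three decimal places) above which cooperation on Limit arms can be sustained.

0.883

A deviator earns 25 for 3 periods, then 9 forever; cooperating earns 14 forever. Multiplying the IC by (1−β):
14 ≥ 25(1−β^3) + 9β^3, so 16·β^3 ≥ 11 and β^3 ≥ 11/16.
β ≥ (11/16)^(1/3) ≈ 0.883.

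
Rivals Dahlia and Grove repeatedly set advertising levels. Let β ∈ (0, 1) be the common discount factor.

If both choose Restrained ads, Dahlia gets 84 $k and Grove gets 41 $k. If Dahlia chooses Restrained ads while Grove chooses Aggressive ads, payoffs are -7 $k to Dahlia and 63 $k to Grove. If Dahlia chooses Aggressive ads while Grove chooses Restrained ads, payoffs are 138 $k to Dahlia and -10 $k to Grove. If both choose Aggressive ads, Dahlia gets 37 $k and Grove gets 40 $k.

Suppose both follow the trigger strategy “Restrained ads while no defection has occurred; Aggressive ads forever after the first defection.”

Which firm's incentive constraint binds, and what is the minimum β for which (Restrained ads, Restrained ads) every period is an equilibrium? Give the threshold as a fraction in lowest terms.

Dahlia's threshold: (138−84)/(138−37) = 54/101.
Grove's threshold: (63−41)/(63−40) = 22/23.
54/101 < 22/23, so Grove binds and β* = 22/23.

Grove; β ≥ 22/23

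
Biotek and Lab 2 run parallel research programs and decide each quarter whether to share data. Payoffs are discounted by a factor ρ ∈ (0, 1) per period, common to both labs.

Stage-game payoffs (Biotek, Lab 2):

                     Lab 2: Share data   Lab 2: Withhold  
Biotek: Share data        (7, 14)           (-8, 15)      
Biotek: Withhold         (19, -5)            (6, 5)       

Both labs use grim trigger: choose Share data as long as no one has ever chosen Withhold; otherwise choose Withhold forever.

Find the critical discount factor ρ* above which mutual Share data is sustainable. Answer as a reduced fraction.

12/13

For Biotek: deviation gain 19−7 = 12, per-period punishment loss 7−6 = 1. IC gives ρ ≥ 12/13.
For Lab 2: gain 1, loss 9 per period, so ρ ≥ 1/10.
The tighter constraint is Biotek's, so cooperation needs ρ ≥ 12/13.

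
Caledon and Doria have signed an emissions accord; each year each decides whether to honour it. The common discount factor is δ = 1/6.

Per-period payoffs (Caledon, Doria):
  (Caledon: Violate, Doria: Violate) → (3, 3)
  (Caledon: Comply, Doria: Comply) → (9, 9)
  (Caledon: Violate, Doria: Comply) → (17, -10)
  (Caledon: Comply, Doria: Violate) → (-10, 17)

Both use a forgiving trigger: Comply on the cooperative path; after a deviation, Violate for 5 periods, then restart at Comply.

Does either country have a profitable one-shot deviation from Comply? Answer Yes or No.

Yes

A one-shot deviation gives 17 now, then 3 for 5 periods, then back to 9.
Gain from deviating: (17−9) today; loss: (9−3) in each of the next 5 periods.
No-deviation condition: (9−3)(δ+…+δ^5) ≥ 17−9, i.e. δ+…+δ^5 ≥ 4/3.
At δ = 1/6: δ+…+δ^5 = 0.2000 < 1.3333.
So cooperation is not sustainable.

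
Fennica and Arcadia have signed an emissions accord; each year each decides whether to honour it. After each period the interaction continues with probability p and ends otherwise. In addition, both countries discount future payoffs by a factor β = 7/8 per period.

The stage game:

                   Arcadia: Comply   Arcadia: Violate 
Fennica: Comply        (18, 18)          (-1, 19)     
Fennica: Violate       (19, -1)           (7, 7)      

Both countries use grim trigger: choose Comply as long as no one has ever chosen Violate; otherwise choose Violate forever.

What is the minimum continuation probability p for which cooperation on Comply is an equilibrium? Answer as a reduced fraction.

With continuation probability p and discount β, the effective per-period discount factor is βp.
Grim-trigger IC: βp ≥ (19−18)/(19−7) = 1/12.
So p ≥ (1/12)/(7/8) = 2/21.

2/21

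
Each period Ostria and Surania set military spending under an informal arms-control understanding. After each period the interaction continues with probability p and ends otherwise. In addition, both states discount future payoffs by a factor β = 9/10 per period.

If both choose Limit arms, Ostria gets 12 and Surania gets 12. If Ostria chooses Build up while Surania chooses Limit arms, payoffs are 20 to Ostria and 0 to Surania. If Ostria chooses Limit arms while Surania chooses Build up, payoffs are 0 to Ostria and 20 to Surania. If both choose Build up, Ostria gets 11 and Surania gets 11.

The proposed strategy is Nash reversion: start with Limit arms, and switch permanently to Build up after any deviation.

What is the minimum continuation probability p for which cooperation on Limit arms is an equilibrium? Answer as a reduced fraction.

80/81

Expected continuation weight on next period's payoff is β·p = 9/10·p, which plays the role of the discount factor.
Cooperation requires 9/10·p ≥ (20−12)/(20−11) = 8/9, hence p ≥ 80/81.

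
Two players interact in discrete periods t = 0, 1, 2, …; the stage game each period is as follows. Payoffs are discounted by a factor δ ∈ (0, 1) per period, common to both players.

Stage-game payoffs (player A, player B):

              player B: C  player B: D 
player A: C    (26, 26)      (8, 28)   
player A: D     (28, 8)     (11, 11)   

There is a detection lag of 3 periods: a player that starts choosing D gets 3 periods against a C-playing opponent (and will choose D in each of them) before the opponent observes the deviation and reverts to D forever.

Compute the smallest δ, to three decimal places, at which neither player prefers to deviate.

0.490

The best deviation is to choose D for all 3 undetected periods, earning 28 each, then 11 forever once detected.
Deviation value: 28(1−δ^3)/(1−δ) + 11δ^3/(1−δ); cooperation value: 26/(1−δ).
IC: 26 ≥ 28(1−δ^3) + 11δ^3 = 28 − 17δ^3.
So δ^3 ≥ 2/17, giving δ ≥ (2/17)^(1/3) ≈ 0.490.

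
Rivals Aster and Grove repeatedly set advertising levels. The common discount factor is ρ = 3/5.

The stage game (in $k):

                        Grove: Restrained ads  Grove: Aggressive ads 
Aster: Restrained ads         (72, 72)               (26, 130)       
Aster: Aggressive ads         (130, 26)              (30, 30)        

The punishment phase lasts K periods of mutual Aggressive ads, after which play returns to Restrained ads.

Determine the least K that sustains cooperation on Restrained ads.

5

IC: ρ(1−ρ^K)/(1−ρ) ≥ (130−72)/(72−30) = 29/21.
With ρ = 3/5: need 1 − ρ^K ≥ 29/21·(1−3/5)/(3/5), i.e. ρ^K ≤ 0.0794.
Since (3/5)^4 = 0.1296 and (3/5)^5 = 0.0778, the smallest such K is 5.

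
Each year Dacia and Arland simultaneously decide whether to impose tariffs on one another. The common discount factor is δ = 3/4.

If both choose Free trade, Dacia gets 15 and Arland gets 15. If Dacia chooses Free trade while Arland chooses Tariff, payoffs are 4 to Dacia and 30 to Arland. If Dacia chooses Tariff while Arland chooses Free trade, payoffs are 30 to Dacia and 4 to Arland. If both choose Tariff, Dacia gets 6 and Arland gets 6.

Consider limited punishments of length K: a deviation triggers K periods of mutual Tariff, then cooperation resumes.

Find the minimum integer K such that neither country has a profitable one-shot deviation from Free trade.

No profitable deviation requires (15−6)(δ+…+δ^K) ≥ 30−15, i.e. δ+…+δ^K ≥ 5/3 ≈ 1.6667.
With δ = 3/4, the partial sums are K=1: 0.7500, K=2: 1.3125, K=3: 1.7344.
K = 3 is the first length at which the sum reaches 1.6667.

3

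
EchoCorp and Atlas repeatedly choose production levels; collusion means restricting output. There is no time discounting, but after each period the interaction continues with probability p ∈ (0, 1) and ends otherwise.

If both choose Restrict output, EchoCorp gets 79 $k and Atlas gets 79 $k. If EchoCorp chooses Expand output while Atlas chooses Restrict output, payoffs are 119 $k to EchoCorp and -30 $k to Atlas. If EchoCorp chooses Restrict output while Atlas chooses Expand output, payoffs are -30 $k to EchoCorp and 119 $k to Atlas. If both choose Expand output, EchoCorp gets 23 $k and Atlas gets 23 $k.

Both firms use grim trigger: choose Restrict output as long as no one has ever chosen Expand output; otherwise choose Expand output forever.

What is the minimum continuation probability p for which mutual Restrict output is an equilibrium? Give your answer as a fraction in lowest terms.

5/12

With no time discounting, the continuation probability p plays the role of the discount factor.
Grim-trigger IC: 79/(1−p) ≥ 119 + 23p/(1−p) ⇒ p ≥ (119−79)/(119−23) = 5/12.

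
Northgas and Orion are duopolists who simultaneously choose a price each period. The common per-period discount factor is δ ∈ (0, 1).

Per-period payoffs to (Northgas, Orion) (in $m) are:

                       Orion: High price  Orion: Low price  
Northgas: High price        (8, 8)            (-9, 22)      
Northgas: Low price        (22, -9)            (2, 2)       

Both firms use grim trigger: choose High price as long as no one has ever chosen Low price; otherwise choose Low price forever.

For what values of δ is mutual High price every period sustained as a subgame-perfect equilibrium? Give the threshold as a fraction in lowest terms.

7/10

Cooperation forever yields 8 each period: 8/(1−δ).
Deviating yields 22 once, then 2 forever: 22 + 2δ/(1−δ).
No profitable deviation requires 8/(1−δ) ≥ 22 + 2δ/(1−δ).
Multiplying by (1−δ): 8 ≥ 22(1−δ) + 2δ = 22 − 20δ.
So 20δ ≥ 14, i.e. δ ≥ 14/20 = 7/10.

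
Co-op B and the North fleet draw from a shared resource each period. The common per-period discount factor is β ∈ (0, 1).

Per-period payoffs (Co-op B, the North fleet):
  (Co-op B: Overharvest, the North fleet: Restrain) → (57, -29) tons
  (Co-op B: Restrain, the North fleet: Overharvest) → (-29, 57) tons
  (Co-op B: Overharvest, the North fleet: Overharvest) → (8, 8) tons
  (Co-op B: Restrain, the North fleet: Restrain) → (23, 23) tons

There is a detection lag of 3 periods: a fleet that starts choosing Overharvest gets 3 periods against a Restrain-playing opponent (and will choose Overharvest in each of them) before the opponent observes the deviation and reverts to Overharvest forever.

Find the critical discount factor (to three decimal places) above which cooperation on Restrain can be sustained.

A deviator earns 57 for 3 periods, then 8 forever; cooperating earns 23 forever. Multiplying the IC by (1−β):
23 ≥ 57(1−β^3) + 8β^3, so 49·β^3 ≥ 34 and β^3 ≥ 34/49.
β ≥ (34/49)^(1/3) ≈ 0.885.

0.885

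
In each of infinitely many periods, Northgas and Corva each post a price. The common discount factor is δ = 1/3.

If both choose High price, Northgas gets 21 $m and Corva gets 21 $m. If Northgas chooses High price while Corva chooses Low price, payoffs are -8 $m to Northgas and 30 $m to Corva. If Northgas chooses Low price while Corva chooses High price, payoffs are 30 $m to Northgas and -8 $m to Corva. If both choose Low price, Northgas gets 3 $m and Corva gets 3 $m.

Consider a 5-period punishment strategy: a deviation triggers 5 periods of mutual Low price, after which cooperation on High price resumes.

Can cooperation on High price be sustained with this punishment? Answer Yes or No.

No

A one-shot deviation gives 30 now, then 3 for 5 periods, then back to 21.
Gain from deviating: (30−21) today; loss: (21−3) in each of the next 5 periods.
No-deviation condition: (21−3)(δ+…+δ^5) ≥ 30−21, i.e. δ+…+δ^5 ≥ 1/2.
At δ = 1/3: δ+…+δ^5 = 0.4979 < 0.5000.
So cooperation is not sustainable.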